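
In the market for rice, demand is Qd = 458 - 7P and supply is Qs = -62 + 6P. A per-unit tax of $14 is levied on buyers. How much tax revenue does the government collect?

Pre-tax equilibrium: P* = 40, Q* = 178.
Tax on buyers shifts demand to Qd = 458 − 7(P + 14) = 360 - 7P.
360 - 7P = -62 + 6P gives seller price Ps = 422/13; buyers pay Pb = 422/13 + 14 = 604/13.
New quantity: Q = 458 − 7(604/13) = 1726/13.
Revenue = 14 × 1726/13 = 24164/13.

Tax revenue = 24164/13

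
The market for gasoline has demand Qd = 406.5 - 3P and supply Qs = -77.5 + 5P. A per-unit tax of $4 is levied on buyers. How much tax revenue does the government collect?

Tax revenue = 870

Pre-tax equilibrium: P* = 60.5, Q* = 225.
Tax on buyers shifts demand to Qd = 406.5 − 3(P + 4) = 394.5 - 3P.
394.5 - 3P = -77.5 + 5P gives seller price Ps = 59; buyers pay Pb = 59 + 4 = 63.
New quantity: Q = 406.5 − 3(63) = 217.5.
Revenue = 4 × 217.5 = 870.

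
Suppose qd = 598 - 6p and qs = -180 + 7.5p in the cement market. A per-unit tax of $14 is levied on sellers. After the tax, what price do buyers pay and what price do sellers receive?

Pre-tax equilibrium: p* = 1556/27, q* = 2270/9.
Tax on sellers shifts supply to qs = -180 + 7.5(p − 14) = -285 + 7.5p.
598 - 6p = -285 + 7.5p gives buyer price pb = 1766/27; sellers receive ps = 1766/27 − 14 = 1388/27.
New quantity: q = 598 − 6(1766/27) = 1850/9.

Buyers pay 1766/27, sellers receive 1388/27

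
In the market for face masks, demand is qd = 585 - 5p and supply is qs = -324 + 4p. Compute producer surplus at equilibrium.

Producer surplus = 800

Equilibrium: 585 - 5p = -324 + 4p gives p* = 101, q* = 80.
Supply starts at p = 81 (where qs = 0).
PS = ½(101 − 81)(80) = 800.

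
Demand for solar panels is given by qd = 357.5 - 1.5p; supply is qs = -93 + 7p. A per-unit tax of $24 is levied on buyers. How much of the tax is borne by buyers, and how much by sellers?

Buyers bear 336/17, sellers bear 72/17

Pre-tax equilibrium: p* = 53, q* = 278.
Tax on buyers shifts demand to qd = 357.5 − 1.5(p + 24) = 321.5 - 1.5p.
321.5 - 1.5p = -93 + 7p gives seller price ps = 829/17; buyers pay pb = 829/17 + 24 = 1237/17.
New quantity: q = 357.5 − 1.5(1237/17) = 4222/17.
Buyer burden = 1237/17 − 53 = 336/17; seller burden = 53 − 829/17 = 72/17.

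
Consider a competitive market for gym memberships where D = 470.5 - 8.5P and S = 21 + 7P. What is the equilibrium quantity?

Set D = S: 470.5 - 8.5P = 21 + 7P.
449.5 = 15.5P, so P* = 29.
Q* = 470.5 − 8.5(29) = 224.

Q* = 224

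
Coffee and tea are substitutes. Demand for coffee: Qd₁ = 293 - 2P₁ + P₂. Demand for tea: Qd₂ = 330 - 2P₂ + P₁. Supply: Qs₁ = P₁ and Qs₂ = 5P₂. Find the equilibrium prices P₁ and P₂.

P₁ = 119.05, P₂ = 64.15

Market 1: 293 - 2P₁ + P₂ = P₁ → 3P₁ - P₂ = 293.
Market 2: 7P₂ - P₁ = 330.
Eliminating P₂: 7×(1) + 1×(2) gives 20P₁ = 2381, so P₁ = 119.05.
Back-substitute into (2): P₂ = (330 + 1×119.05) / 7 = 64.15.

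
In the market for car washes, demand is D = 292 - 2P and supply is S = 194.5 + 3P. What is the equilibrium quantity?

Set D = S: 292 - 2P = 194.5 + 3P.
97.5 = 5P, so P* = 19.5.
Q* = 292 − 2(19.5) = 253.

Q* = 253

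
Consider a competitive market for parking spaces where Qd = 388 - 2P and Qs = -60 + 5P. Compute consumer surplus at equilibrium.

Equilibrium: 388 - 2P = -60 + 5P gives P* = 64, Q* = 260.
Demand choke price (Qd = 0): P = 194.
CS = ½(194 − 64)(260) = 16900.

Consumer surplus = 16900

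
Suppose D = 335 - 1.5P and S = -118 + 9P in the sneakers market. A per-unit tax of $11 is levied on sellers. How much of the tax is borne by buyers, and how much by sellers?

Pre-tax equilibrium: P* = 302/7, Q* = 1892/7.
Tax on sellers shifts supply to S = -118 + 9(P − 11) = -217 + 9P.
335 - 1.5P = -217 + 9P gives buyer price Pb = 368/7; sellers receive Ps = 368/7 − 11 = 291/7.
New quantity: Q = 335 − 1.5(368/7) = 1793/7.
Buyer burden = 368/7 − 302/7 = 66/7; seller burden = 302/7 − 291/7 = 11/7.

Buyers bear 66/7, sellers bear 11/7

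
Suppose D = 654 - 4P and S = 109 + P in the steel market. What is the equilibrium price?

P* = 109

Set D = S: 654 - 4P = 109 + P.
545 = 5P, so P* = 109.
Q* = 654 − 4(109) = 218.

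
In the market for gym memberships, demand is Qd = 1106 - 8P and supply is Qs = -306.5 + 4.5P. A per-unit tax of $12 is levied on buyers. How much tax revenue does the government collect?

Pre-tax equilibrium: P* = 113, Q* = 202.
Tax on buyers shifts demand to Qd = 1106 − 8(P + 12) = 1010 - 8P.
1010 - 8P = -306.5 + 4.5P gives seller price Ps = 105.32; buyers pay Pb = 105.32 + 12 = 117.32.
New quantity: Q = 1106 − 8(117.32) = 167.44.
Revenue = 12 × 167.44 = 2009.28.

Tax revenue = 2009.28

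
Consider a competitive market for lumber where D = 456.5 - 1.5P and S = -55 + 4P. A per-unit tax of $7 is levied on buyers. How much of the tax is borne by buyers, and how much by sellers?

Pre-tax equilibrium: P* = 93, Q* = 317.
Tax on buyers shifts demand to D = 456.5 − 1.5(P + 7) = 446 - 1.5P.
446 - 1.5P = -55 + 4P gives seller price Ps = 1002/11; buyers pay Pb = 1002/11 + 7 = 1079/11.
New quantity: Q = 456.5 − 1.5(1079/11) = 3403/11.
Buyer burden = 1079/11 − 93 = 56/11; seller burden = 93 − 1002/11 = 21/11.

Buyers bear 56/11, sellers bear 21/11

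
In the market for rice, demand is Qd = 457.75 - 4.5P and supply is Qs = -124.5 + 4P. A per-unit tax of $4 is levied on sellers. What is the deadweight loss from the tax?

Pre-tax equilibrium: P* = 68.5, Q* = 149.5.
Tax on sellers shifts supply to Qs = -124.5 + 4(P − 4) = -140.5 + 4P.
457.75 - 4.5P = -140.5 + 4P gives buyer price Pb = 2393/34; sellers receive Ps = 2393/34 − 4 = 2257/34.
New quantity: Q = 457.75 − 4.5(2393/34) = 4795/34.
DWL = ½ × 4 × (149.5 − 4795/34) = 288/17.

Deadweight loss = 288/17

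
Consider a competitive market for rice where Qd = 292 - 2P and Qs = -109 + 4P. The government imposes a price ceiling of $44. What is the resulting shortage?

Shortage = 137

Equilibrium price would be P* = 401/6, so the ceiling at 44 binds.
At P = 44: Qd = 292 − 2(44) = 204, Qs = -109 + 4(44) = 67.
Shortage = 204 − 67 = 137.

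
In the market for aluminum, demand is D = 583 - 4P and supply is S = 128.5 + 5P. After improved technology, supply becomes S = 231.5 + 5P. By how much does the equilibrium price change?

ΔP = -103/9

Original equilibrium: P* = 50.5, Q* = 381.
New equilibrium: 583 - 4P = 231.5 + 5P, so 351.5 = 9P and P' = 703/18; Q' = 583 − 4(703/18) = 3841/9.
Change in price: 703/18 − 50.5 = -103/9.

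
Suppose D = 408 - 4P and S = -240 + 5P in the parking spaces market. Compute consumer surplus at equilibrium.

Equilibrium: 408 - 4P = -240 + 5P gives P* = 72, Q* = 120.
Demand choke price (D = 0): P = 102.
CS = ½(102 − 72)(120) = 1800.

Consumer surplus = 1800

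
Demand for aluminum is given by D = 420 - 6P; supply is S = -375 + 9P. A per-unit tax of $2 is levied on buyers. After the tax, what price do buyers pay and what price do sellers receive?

Pre-tax equilibrium: P* = 53, Q* = 102.
Tax on buyers shifts demand to D = 420 − 6(P + 2) = 408 - 6P.
408 - 6P = -375 + 9P gives seller price Ps = 52.2; buyers pay Pb = 52.2 + 2 = 54.2.
New quantity: Q = 420 − 6(54.2) = 94.8.

Buyers pay $54.2, sellers receive $52.2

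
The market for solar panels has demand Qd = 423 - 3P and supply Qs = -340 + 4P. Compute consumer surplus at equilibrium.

Equilibrium: 423 - 3P = -340 + 4P gives P* = 109, Q* = 96.
Demand choke price (Qd = 0): P = 141.
CS = ½(141 − 109)(96) = 1536.

Consumer surplus = 1536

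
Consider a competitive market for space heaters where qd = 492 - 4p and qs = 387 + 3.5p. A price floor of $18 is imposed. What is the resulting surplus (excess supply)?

Surplus = 30

Equilibrium price would be p* = 14, so the floor at 18 binds.
At p = 18: qd = 420, qs = 450.
Surplus = 450 − 420 = 30.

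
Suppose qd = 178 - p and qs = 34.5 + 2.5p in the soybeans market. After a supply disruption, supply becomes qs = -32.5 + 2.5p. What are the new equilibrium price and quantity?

p' = 421/7, q' = 825/7

Original equilibrium: p* = 41, q* = 137.
New equilibrium: 178 - p = -32.5 + 2.5p, so 210.5 = 3.5p and p' = 421/7; q' = 178 − 1(421/7) = 825/7.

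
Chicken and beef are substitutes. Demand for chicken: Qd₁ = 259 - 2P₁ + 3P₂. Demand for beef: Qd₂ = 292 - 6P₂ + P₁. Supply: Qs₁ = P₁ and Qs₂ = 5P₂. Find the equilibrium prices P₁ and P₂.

P₁ = 745/6, P₂ = 227/6

Market 1: 259 - 2P₁ + 3P₂ = P₁ → 3P₁ - 3P₂ = 259.
Market 2: 11P₂ - P₁ = 292.
Eliminating P₂: 11×(1) + 3×(2) gives 30P₁ = 3725, so P₁ = 745/6.
Back-substitute into (2): P₂ = (292 + 1×745/6) / 11 = 227/6.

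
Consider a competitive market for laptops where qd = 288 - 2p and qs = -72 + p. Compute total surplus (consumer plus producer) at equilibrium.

Equilibrium: 288 - 2p = -72 + p gives p* = 120, q* = 48.
Demand choke price: p = 144; supply starts at p = 72.
CS = ½(144 − 120)(48) = 576; PS = ½(120 − 72)(48) = 1152.

Total surplus = 1728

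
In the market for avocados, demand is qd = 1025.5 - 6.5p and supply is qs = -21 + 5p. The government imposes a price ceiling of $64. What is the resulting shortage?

Shortage = 310.5

Equilibrium price would be p* = 91, so the ceiling at 64 binds.
At p = 64: qd = 1025.5 − 6.5(64) = 609.5, qs = -21 + 5(64) = 299.
Shortage = 609.5 − 299 = 310.5.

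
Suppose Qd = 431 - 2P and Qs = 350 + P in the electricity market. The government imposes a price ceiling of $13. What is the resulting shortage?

Equilibrium price would be P* = 27, so the ceiling at 13 binds.
At P = 13: Qd = 431 − 2(13) = 405, Qs = 350 + 1(13) = 363.
Shortage = 405 − 363 = 42.

Shortage = 42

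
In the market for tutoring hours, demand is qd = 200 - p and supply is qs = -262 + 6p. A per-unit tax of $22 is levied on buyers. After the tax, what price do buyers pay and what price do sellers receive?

Buyers pay 594/7, sellers receive 440/7

Pre-tax equilibrium: p* = 66, q* = 134.
Tax on buyers shifts demand to qd = 200 − 1(p + 22) = 178 - p.
178 - p = -262 + 6p gives seller price ps = 440/7; buyers pay pb = 440/7 + 22 = 594/7.
New quantity: q = 200 − 1(594/7) = 806/7.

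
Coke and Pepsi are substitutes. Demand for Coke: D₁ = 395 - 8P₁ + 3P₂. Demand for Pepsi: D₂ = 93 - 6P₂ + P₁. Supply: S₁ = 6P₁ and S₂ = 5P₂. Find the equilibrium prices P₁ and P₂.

Market 1: 395 - 8P₁ + 3P₂ = 6P₁ → 14P₁ - 3P₂ = 395.
Market 2: 11P₂ - P₁ = 93.
Eliminating P₂: 11×(1) + 3×(2) gives 151P₁ = 4624, so P₁ = 4624/151.
Back-substitute into (2): P₂ = (93 + 1×4624/151) / 11 = 1697/151.

P₁ = 4624/151, P₂ = 1697/151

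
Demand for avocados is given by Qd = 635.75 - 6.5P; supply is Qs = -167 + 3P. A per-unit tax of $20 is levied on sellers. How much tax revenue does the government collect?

Pre-tax equilibrium: P* = 84.5, Q* = 86.5.
Tax on sellers shifts supply to Qs = -167 + 3(P − 20) = -227 + 3P.
635.75 - 6.5P = -227 + 3P gives buyer price Pb = 3451/38; sellers receive Ps = 3451/38 − 20 = 2691/38.
New quantity: Q = 635.75 − 6.5(3451/38) = 1727/38.
Revenue = 20 × 1727/38 = 17270/19.

Tax revenue = 17270/19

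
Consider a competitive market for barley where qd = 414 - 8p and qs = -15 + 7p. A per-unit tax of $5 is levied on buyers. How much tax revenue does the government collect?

Tax revenue = 2498/3

Pre-tax equilibrium: p* = 28.6, q* = 185.2.
Tax on buyers shifts demand to qd = 414 − 8(p + 5) = 374 - 8p.
374 - 8p = -15 + 7p gives seller price ps = 389/15; buyers pay pb = 389/15 + 5 = 464/15.
New quantity: q = 414 − 8(464/15) = 2498/15.
Revenue = 5 × 2498/15 = 2498/3.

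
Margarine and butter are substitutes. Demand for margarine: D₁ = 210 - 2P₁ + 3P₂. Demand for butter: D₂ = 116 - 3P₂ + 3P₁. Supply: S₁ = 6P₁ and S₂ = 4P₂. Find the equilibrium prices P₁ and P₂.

Market 1: 210 - 2P₁ + 3P₂ = 6P₁ → 8P₁ - 3P₂ = 210.
Market 2: 7P₂ - 3P₁ = 116.
Eliminating P₂: 7×(1) + 3×(2) gives 47P₁ = 1818, so P₁ = 1818/47.
Back-substitute into (2): P₂ = (116 + 3×1818/47) / 7 = 1558/47.

P₁ = 1818/47, P₂ = 1558/47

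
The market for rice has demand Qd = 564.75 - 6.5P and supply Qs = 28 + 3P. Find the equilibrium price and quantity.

P* = 56.5, Q* = 197.5

Set Qd = Qs: 564.75 - 6.5P = 28 + 3P.
536.75 = 9.5P, so P* = 56.5.
Q* = 564.75 − 6.5(56.5) = 197.5.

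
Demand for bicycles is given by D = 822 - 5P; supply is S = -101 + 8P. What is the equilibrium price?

Set D = S: 822 - 5P = -101 + 8P.
923 = 13P, so P* = 71.
Q* = 822 − 5(71) = 467.

P* = 71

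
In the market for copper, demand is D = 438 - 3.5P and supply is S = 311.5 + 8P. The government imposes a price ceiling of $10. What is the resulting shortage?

Shortage = 11.5

Equilibrium price would be P* = 11, so the ceiling at 10 binds.
At P = 10: D = 438 − 3.5(10) = 403, S = 311.5 + 8(10) = 391.5.
Shortage = 403 − 391.5 = 11.5.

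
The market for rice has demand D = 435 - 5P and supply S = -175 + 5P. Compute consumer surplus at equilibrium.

Consumer surplus = 1690

Equilibrium: 435 - 5P = -175 + 5P gives P* = 61, Q* = 130.
Demand choke price (D = 0): P = 87.
CS = ½(87 − 61)(130) = 1690.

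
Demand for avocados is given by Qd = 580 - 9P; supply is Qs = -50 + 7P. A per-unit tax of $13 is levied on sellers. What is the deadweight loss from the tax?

Pre-tax equilibrium: P* = 39.375, Q* = 225.625.
Tax on sellers shifts supply to Qs = -50 + 7(P − 13) = -141 + 7P.
580 - 9P = -141 + 7P gives buyer price Pb = 45.0625; sellers receive Ps = 45.0625 − 13 = 32.0625.
New quantity: Q = 580 − 9(45.0625) = 174.4375.
DWL = ½ × 13 × (225.625 − 174.4375) = 332.71875.

Deadweight loss = 332.71875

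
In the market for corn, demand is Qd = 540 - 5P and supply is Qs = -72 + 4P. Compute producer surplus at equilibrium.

Equilibrium: 540 - 5P = -72 + 4P gives P* = 68, Q* = 200.
Supply starts at P = 18 (where Qs = 0).
PS = ½(68 − 18)(200) = 5000.

Producer surplus = 5000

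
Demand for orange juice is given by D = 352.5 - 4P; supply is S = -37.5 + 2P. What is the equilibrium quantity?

Q* = 92.5

Set D = S: 352.5 - 4P = -37.5 + 2P.
390 = 6P, so P* = 65.
Q* = 352.5 − 4(65) = 92.5.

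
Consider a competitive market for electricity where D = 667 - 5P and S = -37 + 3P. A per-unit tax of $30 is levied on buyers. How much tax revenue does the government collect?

Tax revenue = 5122.5

Pre-tax equilibrium: P* = 88, Q* = 227.
Tax on buyers shifts demand to D = 667 − 5(P + 30) = 517 - 5P.
517 - 5P = -37 + 3P gives seller price Ps = 69.25; buyers pay Pb = 69.25 + 30 = 99.25.
New quantity: Q = 667 − 5(99.25) = 170.75.
Revenue = 30 × 170.75 = 5122.5.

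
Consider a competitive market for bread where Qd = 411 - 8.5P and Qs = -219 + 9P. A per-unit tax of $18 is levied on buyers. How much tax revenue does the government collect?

Tax revenue = 16578/35

Pre-tax equilibrium: P* = 36, Q* = 105.
Tax on buyers shifts demand to Qd = 411 − 8.5(P + 18) = 258 - 8.5P.
258 - 8.5P = -219 + 9P gives seller price Ps = 954/35; buyers pay Pb = 954/35 + 18 = 1584/35.
New quantity: Q = 411 − 8.5(1584/35) = 921/35.
Revenue = 18 × 921/35 = 16578/35.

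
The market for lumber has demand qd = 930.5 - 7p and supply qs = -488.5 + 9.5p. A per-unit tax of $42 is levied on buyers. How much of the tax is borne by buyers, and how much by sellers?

Pre-tax equilibrium: p* = 86, q* = 328.5.
Tax on buyers shifts demand to qd = 930.5 − 7(p + 42) = 636.5 - 7p.
636.5 - 7p = -488.5 + 9.5p gives seller price ps = 750/11; buyers pay pb = 750/11 + 42 = 1212/11.
New quantity: q = 930.5 − 7(1212/11) = 3503/22.
Buyer burden = 1212/11 − 86 = 266/11; seller burden = 86 − 750/11 = 196/11.

Buyers bear 266/11, sellers bear 196/11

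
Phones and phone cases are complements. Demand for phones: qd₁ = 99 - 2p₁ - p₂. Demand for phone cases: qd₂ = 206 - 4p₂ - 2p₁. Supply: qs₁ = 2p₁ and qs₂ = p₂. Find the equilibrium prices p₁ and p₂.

p₁ = 289/18, p₂ = 313/9

Market 1: 99 - 2p₁ - p₂ = 2p₁ → 4p₁ + p₂ = 99.
Market 2: 5p₂ + 2p₁ = 206.
Eliminating p₂: 5×(1) − 1×(2) gives 18p₁ = 289, so p₁ = 289/18.
Back-substitute into (2): p₂ = (206 − 2×289/18) / 5 = 313/9.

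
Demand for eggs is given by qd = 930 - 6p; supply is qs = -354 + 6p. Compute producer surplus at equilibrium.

Equilibrium: 930 - 6p = -354 + 6p gives p* = 107, q* = 288.
Supply starts at p = 59 (where qs = 0).
PS = ½(107 − 59)(288) = 6912.

Producer surplus = 6912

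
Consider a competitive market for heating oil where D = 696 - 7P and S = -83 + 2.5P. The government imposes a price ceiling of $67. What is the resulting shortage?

Shortage = 142.5

Equilibrium price would be P* = 82, so the ceiling at 67 binds.
At P = 67: D = 696 − 7(67) = 227, S = -83 + 2.5(67) = 84.5.
Shortage = 227 − 84.5 = 142.5.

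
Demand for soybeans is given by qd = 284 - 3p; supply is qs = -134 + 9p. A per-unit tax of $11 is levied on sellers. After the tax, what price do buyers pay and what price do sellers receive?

Buyers pay 517/12, sellers receive 385/12

Pre-tax equilibrium: p* = 209/6, q* = 179.5.
Tax on sellers shifts supply to qs = -134 + 9(p − 11) = -233 + 9p.
284 - 3p = -233 + 9p gives buyer price pb = 517/12; sellers receive ps = 517/12 − 11 = 385/12.
New quantity: q = 284 − 3(517/12) = 154.75.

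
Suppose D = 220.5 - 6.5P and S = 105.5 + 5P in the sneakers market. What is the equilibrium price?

Set D = S: 220.5 - 6.5P = 105.5 + 5P.
115 = 11.5P, so P* = 10.
Q* = 220.5 − 6.5(10) = 155.5.

P* = 10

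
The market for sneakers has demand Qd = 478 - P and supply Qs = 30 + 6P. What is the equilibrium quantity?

Q* = 414

Set Qd = Qs: 478 - P = 30 + 6P.
448 = 7P, so P* = 64.
Q* = 478 − 1(64) = 414.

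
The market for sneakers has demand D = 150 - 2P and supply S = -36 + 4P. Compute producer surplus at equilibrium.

Equilibrium: 150 - 2P = -36 + 4P gives P* = 31, Q* = 88.
Supply starts at P = 9 (where S = 0).
PS = ½(31 − 9)(88) = 968.

Producer surplus = 968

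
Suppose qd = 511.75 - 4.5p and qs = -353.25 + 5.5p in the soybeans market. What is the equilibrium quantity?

q* = 122.5

Set qd = qs: 511.75 - 4.5p = -353.25 + 5.5p.
865 = 10p, so p* = 86.5.
q* = 511.75 − 4.5(86.5) = 122.5.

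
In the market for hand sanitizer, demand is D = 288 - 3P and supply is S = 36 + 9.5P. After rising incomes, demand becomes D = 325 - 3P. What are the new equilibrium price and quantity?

P' = 23.12, Q' = 255.64

Original equilibrium: P* = 20.16, Q* = 227.52.
New equilibrium: 325 - 3P = 36 + 9.5P, so 289 = 12.5P and P' = 23.12; Q' = 325 − 3(23.12) = 255.64.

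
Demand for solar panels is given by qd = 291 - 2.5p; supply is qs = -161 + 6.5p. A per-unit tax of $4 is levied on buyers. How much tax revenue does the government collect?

Pre-tax equilibrium: p* = 452/9, q* = 1489/9.
Tax on buyers shifts demand to qd = 291 − 2.5(p + 4) = 281 - 2.5p.
281 - 2.5p = -161 + 6.5p gives seller price ps = 442/9; buyers pay pb = 442/9 + 4 = 478/9.
New quantity: q = 291 − 2.5(478/9) = 1424/9.
Revenue = 4 × 1424/9 = 5696/9.

Tax revenue = 5696/9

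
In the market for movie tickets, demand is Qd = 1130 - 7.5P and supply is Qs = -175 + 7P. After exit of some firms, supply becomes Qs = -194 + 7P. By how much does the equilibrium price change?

Original equilibrium: P* = 90, Q* = 455.
New equilibrium: 1130 - 7.5P = -194 + 7P, so 1324 = 14.5P and P' = 2648/29; Q' = 1130 − 7.5(2648/29) = 12910/29.
Change in price: 2648/29 − 90 = 38/29.

ΔP = 38/29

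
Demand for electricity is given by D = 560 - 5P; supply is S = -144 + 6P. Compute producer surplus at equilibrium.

Producer surplus = 4800

Equilibrium: 560 - 5P = -144 + 6P gives P* = 64, Q* = 240.
Supply starts at P = 24 (where S = 0).
PS = ½(64 − 24)(240) = 4800.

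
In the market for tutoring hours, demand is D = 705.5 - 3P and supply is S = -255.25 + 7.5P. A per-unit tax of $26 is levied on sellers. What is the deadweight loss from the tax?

Deadweight loss = 5070/7

Pre-tax equilibrium: P* = 91.5, Q* = 431.
Tax on sellers shifts supply to S = -255.25 + 7.5(P − 26) = -450.25 + 7.5P.
705.5 - 3P = -450.25 + 7.5P gives buyer price Pb = 1541/14; sellers receive Ps = 1541/14 − 26 = 1177/14.
New quantity: Q = 705.5 − 3(1541/14) = 2627/7.
DWL = ½ × 26 × (431 − 2627/7) = 5070/7.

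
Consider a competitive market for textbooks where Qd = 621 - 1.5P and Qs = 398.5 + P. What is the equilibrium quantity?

Q* = 487.5

Set Qd = Qs: 621 - 1.5P = 398.5 + P.
222.5 = 2.5P, so P* = 89.
Q* = 621 − 1.5(89) = 487.5.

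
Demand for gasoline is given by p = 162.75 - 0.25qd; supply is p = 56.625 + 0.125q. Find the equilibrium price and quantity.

p* = 92, q* = 283

Set the two price expressions equal: 162.75 - 0.25q = 56.625 + 0.125q.
106.125 = 0.375q, so q* = 283.
p* = 162.75 − (0.25)(283) = 92.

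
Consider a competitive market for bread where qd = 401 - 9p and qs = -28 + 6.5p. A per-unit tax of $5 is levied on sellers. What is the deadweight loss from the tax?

Pre-tax equilibrium: p* = 858/31, q* = 4709/31.
Tax on sellers shifts supply to qs = -28 + 6.5(p − 5) = -60.5 + 6.5p.
401 - 9p = -60.5 + 6.5p gives buyer price pb = 923/31; sellers receive ps = 923/31 − 5 = 768/31.
New quantity: q = 401 − 9(923/31) = 4124/31.
DWL = ½ × 5 × (4709/31 − 4124/31) = 2925/62.

Deadweight loss = 2925/62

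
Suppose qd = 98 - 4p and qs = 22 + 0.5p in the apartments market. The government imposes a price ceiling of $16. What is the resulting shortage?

Equilibrium price would be p* = 152/9, so the ceiling at 16 binds.
At p = 16: qd = 98 − 4(16) = 34, qs = 22 + 0.5(16) = 30.
Shortage = 34 − 30 = 4.

Shortage = 4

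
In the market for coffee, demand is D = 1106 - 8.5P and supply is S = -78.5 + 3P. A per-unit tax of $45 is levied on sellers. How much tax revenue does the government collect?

Tax revenue = 270585/46

Pre-tax equilibrium: P* = 103, Q* = 230.5.
Tax on sellers shifts supply to S = -78.5 + 3(P − 45) = -213.5 + 3P.
1106 - 8.5P = -213.5 + 3P gives buyer price Pb = 2639/23; sellers receive Ps = 2639/23 − 45 = 1604/23.
New quantity: Q = 1106 − 8.5(2639/23) = 6013/46.
Revenue = 45 × 6013/46 = 270585/46.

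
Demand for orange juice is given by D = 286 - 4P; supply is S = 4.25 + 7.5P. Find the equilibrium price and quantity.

P* = 24.5, Q* = 188

Set D = S: 286 - 4P = 4.25 + 7.5P.
281.75 = 11.5P, so P* = 24.5.
Q* = 286 − 4(24.5) = 188.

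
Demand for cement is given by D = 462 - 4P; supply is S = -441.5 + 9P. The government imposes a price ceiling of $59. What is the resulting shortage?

Equilibrium price would be P* = 69.5, so the ceiling at 59 binds.
At P = 59: D = 462 − 4(59) = 226, S = -441.5 + 9(59) = 89.5.
Shortage = 226 − 89.5 = 136.5.

Shortage = 136.5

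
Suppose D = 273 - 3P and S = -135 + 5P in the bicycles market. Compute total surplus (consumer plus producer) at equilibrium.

Equilibrium: 273 - 3P = -135 + 5P gives P* = 51, Q* = 120.
Demand choke price: P = 91; supply starts at P = 27.
CS = ½(91 − 51)(120) = 2400; PS = ½(51 − 27)(120) = 1440.

Total surplus = 3840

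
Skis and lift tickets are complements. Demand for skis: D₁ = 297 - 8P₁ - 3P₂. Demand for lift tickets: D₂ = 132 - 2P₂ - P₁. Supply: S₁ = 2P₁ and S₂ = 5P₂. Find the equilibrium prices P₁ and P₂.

P₁ = 1683/67, P₂ = 1023/67

Market 1: 297 - 8P₁ - 3P₂ = 2P₁ → 10P₁ + 3P₂ = 297.
Market 2: 7P₂ + P₁ = 132.
Eliminating P₂: 7×(1) − 3×(2) gives 67P₁ = 1683, so P₁ = 1683/67.
Back-substitute into (2): P₂ = (132 − 1×1683/67) / 7 = 1023/67.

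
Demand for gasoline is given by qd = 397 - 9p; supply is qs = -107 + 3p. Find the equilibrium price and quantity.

p* = 42, q* = 19

Set qd = qs: 397 - 9p = -107 + 3p.
504 = 12p, so p* = 42.
q* = 397 − 9(42) = 19.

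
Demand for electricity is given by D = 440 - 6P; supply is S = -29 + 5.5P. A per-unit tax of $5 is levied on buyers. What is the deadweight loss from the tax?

Deadweight loss = 825/23

Pre-tax equilibrium: P* = 938/23, Q* = 4492/23.
Tax on buyers shifts demand to D = 440 − 6(P + 5) = 410 - 6P.
410 - 6P = -29 + 5.5P gives seller price Ps = 878/23; buyers pay Pb = 878/23 + 5 = 993/23.
New quantity: Q = 440 − 6(993/23) = 4162/23.
DWL = ½ × 5 × (4492/23 − 4162/23) = 825/23.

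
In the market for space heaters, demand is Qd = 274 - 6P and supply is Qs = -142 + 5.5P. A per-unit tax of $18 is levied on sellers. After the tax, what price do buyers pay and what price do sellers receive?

Pre-tax equilibrium: P* = 832/23, Q* = 1310/23.
Tax on sellers shifts supply to Qs = -142 + 5.5(P − 18) = -241 + 5.5P.
274 - 6P = -241 + 5.5P gives buyer price Pb = 1030/23; sellers receive Ps = 1030/23 − 18 = 616/23.
New quantity: Q = 274 − 6(1030/23) = 122/23.

Buyers pay 1030/23, sellers receive 616/23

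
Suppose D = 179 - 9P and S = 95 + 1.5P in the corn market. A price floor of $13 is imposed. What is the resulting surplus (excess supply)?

Surplus = 52.5

Equilibrium price would be P* = 8, so the floor at 13 binds.
At P = 13: D = 62, S = 114.5.
Surplus = 114.5 − 62 = 52.5.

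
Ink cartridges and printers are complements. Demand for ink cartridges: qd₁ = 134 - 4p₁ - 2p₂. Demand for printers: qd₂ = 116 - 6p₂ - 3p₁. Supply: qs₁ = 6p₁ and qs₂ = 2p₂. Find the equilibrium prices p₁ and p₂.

p₁ = 420/37, p₂ = 379/37

Market 1: 134 - 4p₁ - 2p₂ = 6p₁ → 10p₁ + 2p₂ = 134.
Market 2: 8p₂ + 3p₁ = 116.
Eliminating p₂: 8×(1) − 2×(2) gives 74p₁ = 840, so p₁ = 420/37.
Back-substitute into (2): p₂ = (116 − 3×420/37) / 8 = 379/37.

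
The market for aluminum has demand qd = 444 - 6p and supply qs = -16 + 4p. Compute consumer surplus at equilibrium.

Consumer surplus = 2352

Equilibrium: 444 - 6p = -16 + 4p gives p* = 46, q* = 168.
Demand choke price (qd = 0): p = 74.
CS = ½(74 − 46)(168) = 2352.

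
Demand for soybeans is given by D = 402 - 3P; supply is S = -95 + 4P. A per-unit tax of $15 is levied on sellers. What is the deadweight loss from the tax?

Pre-tax equilibrium: P* = 71, Q* = 189.
Tax on sellers shifts supply to S = -95 + 4(P − 15) = -155 + 4P.
402 - 3P = -155 + 4P gives buyer price Pb = 557/7; sellers receive Ps = 557/7 − 15 = 452/7.
New quantity: Q = 402 − 3(557/7) = 1143/7.
DWL = ½ × 15 × (189 − 1143/7) = 1350/7.

Deadweight loss = 1350/7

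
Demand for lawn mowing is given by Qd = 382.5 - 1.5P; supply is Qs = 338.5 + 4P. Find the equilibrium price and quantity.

Set Qd = Qs: 382.5 - 1.5P = 338.5 + 4P.
44 = 5.5P, so P* = 8.
Q* = 382.5 − 1.5(8) = 370.5.

P* = 8, Q* = 370.5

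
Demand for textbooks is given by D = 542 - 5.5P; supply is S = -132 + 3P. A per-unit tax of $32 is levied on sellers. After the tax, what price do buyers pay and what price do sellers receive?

Pre-tax equilibrium: P* = 1348/17, Q* = 1800/17.
Tax on sellers shifts supply to S = -132 + 3(P − 32) = -228 + 3P.
542 - 5.5P = -228 + 3P gives buyer price Pb = 1540/17; sellers receive Ps = 1540/17 − 32 = 996/17.
New quantity: Q = 542 − 5.5(1540/17) = 744/17.

Buyers pay 1540/17, sellers receive 996/17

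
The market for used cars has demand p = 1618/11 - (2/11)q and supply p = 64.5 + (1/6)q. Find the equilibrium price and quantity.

Set the two price expressions equal: 1618/11 - (2/11)q = 64.5 + (1/6)q.
1817/22 = (23/66)q, so q* = 237.
p* = 1618/11 − (2/11)(237) = 104.

p* = 104, q* = 237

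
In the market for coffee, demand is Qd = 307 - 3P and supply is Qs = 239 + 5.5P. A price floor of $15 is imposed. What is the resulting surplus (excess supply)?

Equilibrium price would be P* = 8, so the floor at 15 binds.
At P = 15: Qd = 262, Qs = 321.5.
Surplus = 321.5 − 262 = 59.5.

Surplus = 59.5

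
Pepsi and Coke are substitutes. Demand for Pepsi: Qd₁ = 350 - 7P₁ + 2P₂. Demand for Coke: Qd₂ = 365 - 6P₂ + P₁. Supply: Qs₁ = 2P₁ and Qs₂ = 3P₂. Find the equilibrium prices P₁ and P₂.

P₁ = 3880/79, P₂ = 3635/79

Market 1: 350 - 7P₁ + 2P₂ = 2P₁ → 9P₁ - 2P₂ = 350.
Market 2: 9P₂ - P₁ = 365.
Eliminating P₂: 9×(1) + 2×(2) gives 79P₁ = 3880, so P₁ = 3880/79.
Back-substitute into (2): P₂ = (365 + 1×3880/79) / 9 = 3635/79.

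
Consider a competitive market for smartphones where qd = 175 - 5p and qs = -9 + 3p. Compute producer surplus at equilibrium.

Equilibrium: 175 - 5p = -9 + 3p gives p* = 23, q* = 60.
Supply starts at p = 3 (where qs = 0).
PS = ½(23 − 3)(60) = 600.

Producer surplus = 600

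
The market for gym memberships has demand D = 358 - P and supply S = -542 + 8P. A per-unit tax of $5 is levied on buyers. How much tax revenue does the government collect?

Pre-tax equilibrium: P* = 100, Q* = 258.
Tax on buyers shifts demand to D = 358 − 1(P + 5) = 353 - P.
353 - P = -542 + 8P gives seller price Ps = 895/9; buyers pay Pb = 895/9 + 5 = 940/9.
New quantity: Q = 358 − 1(940/9) = 2282/9.
Revenue = 5 × 2282/9 = 11410/9.

Tax revenue = 11410/9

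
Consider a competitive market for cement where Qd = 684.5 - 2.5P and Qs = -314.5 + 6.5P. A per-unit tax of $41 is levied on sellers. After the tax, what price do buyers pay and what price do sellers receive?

Buyers pay 2531/18, sellers receive 1793/18

Pre-tax equilibrium: P* = 111, Q* = 407.
Tax on sellers shifts supply to Qs = -314.5 + 6.5(P − 41) = -581 + 6.5P.
684.5 - 2.5P = -581 + 6.5P gives buyer price Pb = 2531/18; sellers receive Ps = 2531/18 − 41 = 1793/18.
New quantity: Q = 684.5 − 2.5(2531/18) = 11987/36.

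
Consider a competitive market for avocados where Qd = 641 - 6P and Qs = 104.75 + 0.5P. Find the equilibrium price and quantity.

Set Qd = Qs: 641 - 6P = 104.75 + 0.5P.
536.25 = 6.5P, so P* = 82.5.
Q* = 641 − 6(82.5) = 146.

P* = 82.5, Q* = 146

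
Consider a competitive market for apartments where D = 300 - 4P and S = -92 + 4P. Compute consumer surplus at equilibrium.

Equilibrium: 300 - 4P = -92 + 4P gives P* = 49, Q* = 104.
Demand choke price (D = 0): P = 75.
CS = ½(75 − 49)(104) = 1352.

Consumer surplus = 1352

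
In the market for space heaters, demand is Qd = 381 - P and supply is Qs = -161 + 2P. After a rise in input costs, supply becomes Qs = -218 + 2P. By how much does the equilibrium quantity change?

Original equilibrium: P* = 542/3, Q* = 601/3.
New equilibrium: 381 - P = -218 + 2P, so 599 = 3P and P' = 599/3; Q' = 381 − 1(599/3) = 544/3.
Change in quantity: 544/3 − 601/3 = -19.

ΔQ = -19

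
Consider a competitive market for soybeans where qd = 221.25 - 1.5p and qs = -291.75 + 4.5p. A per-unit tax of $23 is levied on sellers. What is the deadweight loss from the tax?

Deadweight loss = 297.5625

Pre-tax equilibrium: p* = 85.5, q* = 93.
Tax on sellers shifts supply to qs = -291.75 + 4.5(p − 23) = -395.25 + 4.5p.
221.25 - 1.5p = -395.25 + 4.5p gives buyer price pb = 102.75; sellers receive ps = 102.75 − 23 = 79.75.
New quantity: q = 221.25 − 1.5(102.75) = 67.125.
DWL = ½ × 23 × (93 − 67.125) = 297.5625.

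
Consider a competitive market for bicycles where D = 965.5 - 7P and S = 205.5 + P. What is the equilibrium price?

P* = 95

Set D = S: 965.5 - 7P = 205.5 + P.
760 = 8P, so P* = 95.
Q* = 965.5 − 7(95) = 300.5.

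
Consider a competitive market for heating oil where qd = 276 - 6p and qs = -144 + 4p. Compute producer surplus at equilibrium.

Equilibrium: 276 - 6p = -144 + 4p gives p* = 42, q* = 24.
Supply starts at p = 36 (where qs = 0).
PS = ½(42 − 36)(24) = 72.

Producer surplus = 72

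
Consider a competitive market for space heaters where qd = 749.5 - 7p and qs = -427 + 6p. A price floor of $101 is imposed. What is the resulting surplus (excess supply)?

Equilibrium price would be p* = 90.5, so the floor at 101 binds.
At p = 101: qd = 42.5, qs = 179.
Surplus = 179 − 42.5 = 136.5.

Surplus = 136.5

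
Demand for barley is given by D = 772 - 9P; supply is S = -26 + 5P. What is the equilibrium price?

P* = 57

Set D = S: 772 - 9P = -26 + 5P.
798 = 14P, so P* = 57.
Q* = 772 − 9(57) = 259.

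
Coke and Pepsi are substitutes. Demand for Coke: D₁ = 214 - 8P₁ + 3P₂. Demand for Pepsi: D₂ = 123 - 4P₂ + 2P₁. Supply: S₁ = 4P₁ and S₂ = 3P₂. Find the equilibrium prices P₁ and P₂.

P₁ = 1867/78, P₂ = 952/39

Market 1: 214 - 8P₁ + 3P₂ = 4P₁ → 12P₁ - 3P₂ = 214.
Market 2: 7P₂ - 2P₁ = 123.
Eliminating P₂: 7×(1) + 3×(2) gives 78P₁ = 1867, so P₁ = 1867/78.
Back-substitute into (2): P₂ = (123 + 2×1867/78) / 7 = 952/39.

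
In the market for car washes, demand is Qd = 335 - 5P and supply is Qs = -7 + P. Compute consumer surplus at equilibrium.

Equilibrium: 335 - 5P = -7 + P gives P* = 57, Q* = 50.
Demand choke price (Qd = 0): P = 67.
CS = ½(67 − 57)(50) = 250.

Consumer surplus = 250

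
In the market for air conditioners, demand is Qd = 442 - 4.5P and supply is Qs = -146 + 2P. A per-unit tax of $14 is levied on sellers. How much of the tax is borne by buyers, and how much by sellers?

Pre-tax equilibrium: P* = 1176/13, Q* = 454/13.
Tax on sellers shifts supply to Qs = -146 + 2(P − 14) = -174 + 2P.
442 - 4.5P = -174 + 2P gives buyer price Pb = 1232/13; sellers receive Ps = 1232/13 − 14 = 1050/13.
New quantity: Q = 442 − 4.5(1232/13) = 202/13.
Buyer burden = 1232/13 − 1176/13 = 56/13; seller burden = 1176/13 − 1050/13 = 126/13.

Buyers bear 56/13, sellers bear 126/13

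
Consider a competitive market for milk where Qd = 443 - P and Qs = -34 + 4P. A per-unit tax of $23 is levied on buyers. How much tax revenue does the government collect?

Pre-tax equilibrium: P* = 95.4, Q* = 347.6.
Tax on buyers shifts demand to Qd = 443 − 1(P + 23) = 420 - P.
420 - P = -34 + 4P gives seller price Ps = 90.8; buyers pay Pb = 90.8 + 23 = 113.8.
New quantity: Q = 443 − 1(113.8) = 329.2.
Revenue = 23 × 329.2 = 7571.6.

Tax revenue = 7571.6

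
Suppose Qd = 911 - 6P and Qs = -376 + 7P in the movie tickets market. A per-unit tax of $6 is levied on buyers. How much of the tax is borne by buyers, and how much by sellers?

Pre-tax equilibrium: P* = 99, Q* = 317.
Tax on buyers shifts demand to Qd = 911 − 6(P + 6) = 875 - 6P.
875 - 6P = -376 + 7P gives seller price Ps = 1251/13; buyers pay Pb = 1251/13 + 6 = 1329/13.
New quantity: Q = 911 − 6(1329/13) = 3869/13.
Buyer burden = 1329/13 − 99 = 42/13; seller burden = 99 − 1251/13 = 36/13.

Buyers bear 42/13, sellers bear 36/13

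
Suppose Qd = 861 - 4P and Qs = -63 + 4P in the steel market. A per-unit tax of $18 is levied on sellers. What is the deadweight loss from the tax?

Pre-tax equilibrium: P* = 115.5, Q* = 399.
Tax on sellers shifts supply to Qs = -63 + 4(P − 18) = -135 + 4P.
861 - 4P = -135 + 4P gives buyer price Pb = 124.5; sellers receive Ps = 124.5 − 18 = 106.5.
New quantity: Q = 861 − 4(124.5) = 363.
DWL = ½ × 18 × (399 − 363) = 324.

Deadweight loss = 324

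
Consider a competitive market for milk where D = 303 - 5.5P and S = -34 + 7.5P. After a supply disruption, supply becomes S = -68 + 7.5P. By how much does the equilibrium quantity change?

ΔQ = -187/13

Original equilibrium: P* = 337/13, Q* = 4171/26.
New equilibrium: 303 - 5.5P = -68 + 7.5P, so 371 = 13P and P' = 371/13; Q' = 303 − 5.5(371/13) = 3797/26.
Change in quantity: 3797/26 − 4171/26 = -187/13.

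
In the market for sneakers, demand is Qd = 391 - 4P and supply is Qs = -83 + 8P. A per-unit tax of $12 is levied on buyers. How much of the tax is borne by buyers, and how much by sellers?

Pre-tax equilibrium: P* = 39.5, Q* = 233.
Tax on buyers shifts demand to Qd = 391 − 4(P + 12) = 343 - 4P.
343 - 4P = -83 + 8P gives seller price Ps = 35.5; buyers pay Pb = 35.5 + 12 = 47.5.
New quantity: Q = 391 − 4(47.5) = 201.
Buyer burden = 47.5 − 39.5 = 8; seller burden = 39.5 − 35.5 = 4.

Buyers bear $8, sellers bear $4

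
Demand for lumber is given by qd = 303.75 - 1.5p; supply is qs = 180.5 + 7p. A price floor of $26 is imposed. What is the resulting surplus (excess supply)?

Equilibrium price would be p* = 14.5, so the floor at 26 binds.
At p = 26: qd = 264.75, qs = 362.5.
Surplus = 362.5 − 264.75 = 97.75.

Surplus = 97.75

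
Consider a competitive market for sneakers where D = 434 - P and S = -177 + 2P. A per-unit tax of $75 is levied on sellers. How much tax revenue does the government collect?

Tax revenue = 13525

Pre-tax equilibrium: P* = 611/3, Q* = 691/3.
Tax on sellers shifts supply to S = -177 + 2(P − 75) = -327 + 2P.
434 - P = -327 + 2P gives buyer price Pb = 761/3; sellers receive Ps = 761/3 − 75 = 536/3.
New quantity: Q = 434 − 1(761/3) = 541/3.
Revenue = 75 × 541/3 = 13525.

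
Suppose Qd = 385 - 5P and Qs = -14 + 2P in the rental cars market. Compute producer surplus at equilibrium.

Producer surplus = 2500

Equilibrium: 385 - 5P = -14 + 2P gives P* = 57, Q* = 100.
Supply starts at P = 7 (where Qs = 0).
PS = ½(57 − 7)(100) = 2500.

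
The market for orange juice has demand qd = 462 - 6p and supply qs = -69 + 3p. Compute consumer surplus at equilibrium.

Equilibrium: 462 - 6p = -69 + 3p gives p* = 59, q* = 108.
Demand choke price (qd = 0): p = 77.
CS = ½(77 − 59)(108) = 972.

Consumer surplus = 972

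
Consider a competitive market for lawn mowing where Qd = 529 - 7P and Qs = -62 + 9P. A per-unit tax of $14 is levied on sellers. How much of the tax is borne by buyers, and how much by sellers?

Pre-tax equilibrium: P* = 36.9375, Q* = 270.4375.
Tax on sellers shifts supply to Qs = -62 + 9(P − 14) = -188 + 9P.
529 - 7P = -188 + 9P gives buyer price Pb = 44.8125; sellers receive Ps = 44.8125 − 14 = 30.8125.
New quantity: Q = 529 − 7(44.8125) = 215.3125.
Buyer burden = 44.8125 − 36.9375 = 7.875; seller burden = 36.9375 − 30.8125 = 6.125.

Buyers bear $7.875, sellers bear $6.125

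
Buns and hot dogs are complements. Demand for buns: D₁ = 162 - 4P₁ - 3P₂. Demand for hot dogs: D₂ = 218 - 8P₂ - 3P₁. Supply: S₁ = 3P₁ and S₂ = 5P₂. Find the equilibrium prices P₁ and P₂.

P₁ = 726/41, P₂ = 520/41

Market 1: 162 - 4P₁ - 3P₂ = 3P₁ → 7P₁ + 3P₂ = 162.
Market 2: 13P₂ + 3P₁ = 218.
Eliminating P₂: 13×(1) − 3×(2) gives 82P₁ = 1452, so P₁ = 726/41.
Back-substitute into (2): P₂ = (218 − 3×726/41) / 13 = 520/41.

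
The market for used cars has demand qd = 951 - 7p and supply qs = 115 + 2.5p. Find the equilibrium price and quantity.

Set qd = qs: 951 - 7p = 115 + 2.5p.
836 = 9.5p, so p* = 88.
q* = 951 − 7(88) = 335.

p* = 88, q* = 335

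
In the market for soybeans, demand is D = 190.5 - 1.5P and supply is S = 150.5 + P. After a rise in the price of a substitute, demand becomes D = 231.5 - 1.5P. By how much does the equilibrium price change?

Original equilibrium: P* = 16, Q* = 166.5.
New equilibrium: 231.5 - 1.5P = 150.5 + P, so 81 = 2.5P and P' = 32.4; Q' = 231.5 − 1.5(32.4) = 182.9.
Change in price: 32.4 − 16 = 16.4.

ΔP = 16.4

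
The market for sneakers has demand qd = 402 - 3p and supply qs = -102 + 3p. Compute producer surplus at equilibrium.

Equilibrium: 402 - 3p = -102 + 3p gives p* = 84, q* = 150.
Supply starts at p = 34 (where qs = 0).
PS = ½(84 − 34)(150) = 3750.

Producer surplus = 3750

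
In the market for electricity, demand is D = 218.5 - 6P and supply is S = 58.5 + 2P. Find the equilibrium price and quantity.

Set D = S: 218.5 - 6P = 58.5 + 2P.
160 = 8P, so P* = 20.
Q* = 218.5 − 6(20) = 98.5.

P* = 20, Q* = 98.5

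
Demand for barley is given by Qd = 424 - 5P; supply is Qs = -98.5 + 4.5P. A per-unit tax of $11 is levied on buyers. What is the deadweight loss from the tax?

Pre-tax equilibrium: P* = 55, Q* = 149.
Tax on buyers shifts demand to Qd = 424 − 5(P + 11) = 369 - 5P.
369 - 5P = -98.5 + 4.5P gives seller price Ps = 935/19; buyers pay Pb = 935/19 + 11 = 1144/19.
New quantity: Q = 424 − 5(1144/19) = 2336/19.
DWL = ½ × 11 × (149 − 2336/19) = 5445/38.

Deadweight loss = 5445/38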